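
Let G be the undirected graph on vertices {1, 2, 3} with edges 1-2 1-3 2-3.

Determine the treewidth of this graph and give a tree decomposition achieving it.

Treewidth 2.
One optimal decomposition is:
Bags: B1 = {1, 2, 3}
Tree: (single bag)

With just one bag of size 3, the width is 3 − 1 = 2, so tw(G) ≤ 2. Conversely, {1, 2, 3} is a clique of size 3, and the vertices of any clique must share a bag in every tree decomposition; so some bag has ≥ 3 vertices and tw(G) ≥ 2. Hence tw(G) = 2 exactly.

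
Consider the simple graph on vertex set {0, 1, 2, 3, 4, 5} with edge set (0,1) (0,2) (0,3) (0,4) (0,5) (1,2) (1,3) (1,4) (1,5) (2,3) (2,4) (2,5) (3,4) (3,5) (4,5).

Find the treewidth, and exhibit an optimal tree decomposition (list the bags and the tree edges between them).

A single bag containing all 6 vertices is trivially a valid decomposition of width 5. For the lower bound, the 6 vertices {0, 1, 2, 3, 4, 5} are pairwise adjacent, and any tree decomposition puts a clique entirely inside one bag — forcing width ≥ 5. Combining the bounds, tw(G) = 5.

Treewidth 5.
One such decomposition:
Bags: B1 = {0, 1, 2, 3, 4, 5}
Tree: (single bag)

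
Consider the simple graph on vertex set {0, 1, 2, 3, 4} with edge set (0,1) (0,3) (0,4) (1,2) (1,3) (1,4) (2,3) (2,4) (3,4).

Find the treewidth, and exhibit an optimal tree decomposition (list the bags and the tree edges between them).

Each bag holds 4 vertices, so the decomposition has width 3, which upper-bounds the treewidth. For the lower bound, the 4 vertices {0, 1, 3, 4} are pairwise adjacent, and any tree decomposition puts a clique entirely inside one bag — forcing width ≥ 3. Hence tw(G) = 3 exactly.

Treewidth 3.
Bags: B1 = {1, 2, 3, 4}  B2 = {0, 1, 3, 4}
Tree: B1–B2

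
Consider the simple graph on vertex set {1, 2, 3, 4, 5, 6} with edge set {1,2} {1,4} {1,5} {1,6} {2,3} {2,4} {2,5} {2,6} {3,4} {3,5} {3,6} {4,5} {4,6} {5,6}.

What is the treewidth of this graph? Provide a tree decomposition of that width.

Treewidth 4.
One such decomposition:
Bags: B1 = {1, 2, 4, 5, 6}  B2 = {2, 3, 4, 5, 6}
Tree: B1–B2

Each bag holds 5 vertices, so the decomposition has width 4, which upper-bounds the treewidth. On the other hand G contains the 5-clique {1, 2, 4, 5, 6}. A clique must lie in a single bag of any decomposition, so no decomposition can have width below 4. Therefore the treewidth is 4.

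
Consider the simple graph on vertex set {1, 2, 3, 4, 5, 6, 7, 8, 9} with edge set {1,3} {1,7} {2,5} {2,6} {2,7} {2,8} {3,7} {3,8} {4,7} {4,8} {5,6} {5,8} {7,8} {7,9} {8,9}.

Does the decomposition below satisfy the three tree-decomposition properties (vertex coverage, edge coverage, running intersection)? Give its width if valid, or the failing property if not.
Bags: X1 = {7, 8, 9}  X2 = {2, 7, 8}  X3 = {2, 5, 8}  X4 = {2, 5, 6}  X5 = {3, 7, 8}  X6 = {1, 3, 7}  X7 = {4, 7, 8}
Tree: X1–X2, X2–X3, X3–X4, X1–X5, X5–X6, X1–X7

Yes; width 2.

Vertex coverage: the bags together contain {1, 2, 3, 4, 5, 6, 7, 8, 9}, the full vertex set. Edge coverage: each edge of G has both endpoints in at least one bag. Running intersection: for every vertex, the bags containing it form a connected subtree. All three properties hold, so this is a valid tree decomposition of width max|bag| − 1 = 2, and hence tw(G) ≤ 2.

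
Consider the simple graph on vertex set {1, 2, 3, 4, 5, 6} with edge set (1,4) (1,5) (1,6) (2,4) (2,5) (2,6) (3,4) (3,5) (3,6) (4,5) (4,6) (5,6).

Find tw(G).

A width-3 tree decomposition is:
Bags: B1 = {2, 4, 5, 6}  B2 = {1, 4, 5, 6}  B3 = {3, 4, 5, 6}
Tree: B1–B2, B2–B3
Each bag holds 4 vertices, so the decomposition has width 3, which upper-bounds the treewidth. On the other hand G contains the 4-clique {1, 4, 5, 6}. A clique must lie in a single bag of any decomposition, so no decomposition can have width below 3. Hence tw(G) = 3 exactly.

3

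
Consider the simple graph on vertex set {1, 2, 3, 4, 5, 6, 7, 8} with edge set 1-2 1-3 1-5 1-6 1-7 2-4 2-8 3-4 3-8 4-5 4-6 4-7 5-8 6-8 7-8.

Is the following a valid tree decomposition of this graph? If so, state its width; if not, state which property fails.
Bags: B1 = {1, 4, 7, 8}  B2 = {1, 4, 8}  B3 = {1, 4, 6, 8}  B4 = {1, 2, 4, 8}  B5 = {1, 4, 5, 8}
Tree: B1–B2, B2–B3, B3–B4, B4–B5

No — vertex 3 appears in no bag.

A tree decomposition must satisfy three properties: every vertex lies in some bag; for every edge, both endpoints lie together in some bag; and for every vertex, the bags containing it form a connected subtree. Here vertex 3 appears in no bag, so the decomposition is invalid.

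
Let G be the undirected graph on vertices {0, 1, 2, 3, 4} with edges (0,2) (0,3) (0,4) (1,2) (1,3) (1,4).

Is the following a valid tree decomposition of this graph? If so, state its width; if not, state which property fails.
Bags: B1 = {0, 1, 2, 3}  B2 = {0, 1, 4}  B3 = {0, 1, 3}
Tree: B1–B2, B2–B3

A tree decomposition must satisfy three properties: every vertex lies in some bag; for every edge, both endpoints lie together in some bag; and for every vertex, the bags containing it form a connected subtree. Here bags containing vertex 3 are not connected in the tree, so the decomposition is invalid.

No — bags containing vertex 3 are not connected in the tree.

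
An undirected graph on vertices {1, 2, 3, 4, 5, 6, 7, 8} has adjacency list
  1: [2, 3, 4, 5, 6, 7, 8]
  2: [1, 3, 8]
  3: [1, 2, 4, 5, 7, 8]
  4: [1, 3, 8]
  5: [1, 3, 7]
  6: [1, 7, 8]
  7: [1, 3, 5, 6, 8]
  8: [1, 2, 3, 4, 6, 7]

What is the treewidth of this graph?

A width-3 tree decomposition is:
Bags: B1 = {1, 3, 7, 8}  B2 = {1, 3, 5, 7}  B3 = {1, 2, 3, 8}  B4 = {1, 6, 7, 8}  B5 = {1, 3, 4, 8}
Tree: B1–B2, B1–B3, B1–B4, B3–B5
Every bag has size at most 4, so the width is 4 − 1 = 3 and tw(G) ≤ 3. On the other hand G contains the 4-clique {1, 2, 3, 8}. A clique must lie in a single bag of any decomposition, so no decomposition can have width below 3. Therefore the treewidth is 3.

3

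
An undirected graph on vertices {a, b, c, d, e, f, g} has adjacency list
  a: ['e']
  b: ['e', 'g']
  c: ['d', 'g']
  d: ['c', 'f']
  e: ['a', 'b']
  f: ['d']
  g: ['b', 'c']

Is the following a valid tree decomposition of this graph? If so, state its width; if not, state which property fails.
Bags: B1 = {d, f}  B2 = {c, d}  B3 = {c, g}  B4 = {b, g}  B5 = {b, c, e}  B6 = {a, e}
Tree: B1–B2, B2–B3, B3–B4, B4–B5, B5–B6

A tree decomposition must satisfy three properties: every vertex lies in some bag; for every edge, both endpoints lie together in some bag; and for every vertex, the bags containing it form a connected subtree. Here bags containing vertex c are not connected in the tree, so the decomposition is invalid.

No — bags containing vertex c are not connected in the tree.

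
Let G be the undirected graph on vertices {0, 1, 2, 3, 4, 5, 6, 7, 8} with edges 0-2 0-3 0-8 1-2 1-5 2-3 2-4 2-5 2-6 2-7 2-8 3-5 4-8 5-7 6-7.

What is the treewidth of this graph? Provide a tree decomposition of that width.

Every bag has size at most 3, so the width is 3 − 1 = 2 and tw(G) ≤ 2. Conversely, {0, 2, 8} is a clique of size 3, and the vertices of any clique must share a bag in every tree decomposition; so some bag has ≥ 3 vertices and tw(G) ≥ 2. The upper and lower bounds meet at 2, so that is the treewidth.

Treewidth 2.
Bags: B1 = {2, 5, 7}  B2 = {2, 3, 5}  B3 = {0, 2, 3}  B4 = {0, 2, 8}  B5 = {1, 2, 5}  B6 = {2, 4, 8}  B7 = {2, 6, 7}
Tree: B1–B2, B2–B3, B3–B4, B2–B5, B4–B6, B1–B7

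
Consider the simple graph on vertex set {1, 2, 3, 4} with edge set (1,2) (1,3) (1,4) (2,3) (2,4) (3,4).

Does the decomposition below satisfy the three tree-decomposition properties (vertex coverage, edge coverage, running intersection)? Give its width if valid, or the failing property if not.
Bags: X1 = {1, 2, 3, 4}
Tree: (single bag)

Every vertex of G appears in some bag (union = {1, 2, 3, 4}); every edge is covered by a bag; and for each vertex v the set of bags containing v is connected in the bag tree. The decomposition is therefore valid. The largest bag has 4 vertices, so the width is 3.

Yes; width 3.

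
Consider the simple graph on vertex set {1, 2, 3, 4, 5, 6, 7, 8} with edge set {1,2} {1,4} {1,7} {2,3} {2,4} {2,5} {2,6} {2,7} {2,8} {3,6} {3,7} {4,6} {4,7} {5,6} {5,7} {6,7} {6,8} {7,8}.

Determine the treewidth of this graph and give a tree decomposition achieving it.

Every bag has size at most 4, so the width is 4 − 1 = 3 and tw(G) ≤ 3. On the other hand G contains the 4-clique {1, 2, 4, 7}. A clique must lie in a single bag of any decomposition, so no decomposition can have width below 3. The upper and lower bounds meet at 3, so that is the treewidth.

Treewidth 3.
One such decomposition:
Bags: B1 = {2, 4, 6, 7}  B2 = {2, 5, 6, 7}  B3 = {2, 3, 6, 7}  B4 = {2, 6, 7, 8}  B5 = {1, 2, 4, 7}
Tree: B1–B2, B2–B3, B1–B4, B1–B5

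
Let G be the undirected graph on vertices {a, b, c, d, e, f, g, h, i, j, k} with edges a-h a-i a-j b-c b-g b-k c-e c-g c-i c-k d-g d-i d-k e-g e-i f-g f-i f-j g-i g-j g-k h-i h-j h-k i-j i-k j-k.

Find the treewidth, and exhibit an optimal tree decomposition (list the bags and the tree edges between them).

Treewidth 3.
Bags: B1 = {g, i, j, k}  B2 = {h, i, j, k}  B3 = {c, g, i, k}  B4 = {a, h, i, j}  B5 = {b, c, g, k}  B6 = {f, g, i, j}  B7 = {d, g, i, k}  B8 = {c, e, g, i}
Tree: B1–B2, B1–B3, B2–B4, B3–B5, B1–B6, B1–B7, B3–B8

Every bag has size at most 4, so the width is 4 − 1 = 3 and tw(G) ≤ 3. On the other hand G contains the 4-clique {b, c, g, k}. A clique must lie in a single bag of any decomposition, so no decomposition can have width below 3. Combining the bounds, tw(G) = 3.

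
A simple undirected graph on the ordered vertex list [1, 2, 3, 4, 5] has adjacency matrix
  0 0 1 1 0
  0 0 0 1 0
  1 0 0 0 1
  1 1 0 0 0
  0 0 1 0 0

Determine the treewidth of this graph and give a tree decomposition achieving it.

Treewidth 1.
One such decomposition:
Bags: B1 = {2, 4}  B2 = {1, 4}  B3 = {1, 3}  B4 = {3, 5}
Tree: B1–B2, B2–B3, B3–B4

The largest bag has 2 vertices, giving width 1; this decomposition certifies tw(G) ≤ 1. Since G has at least one edge (e.g. 2–4), it is not an edgeless graph, so tw(G) ≥ 1. The upper and lower bounds meet at 1, so that is the treewidth.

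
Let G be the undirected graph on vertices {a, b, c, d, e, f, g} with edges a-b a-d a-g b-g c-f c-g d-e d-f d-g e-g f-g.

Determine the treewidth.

A width-2 tree decomposition is:
Bags: B1 = {d, f, g}  B2 = {c, f, g}  B3 = {d, e, g}  B4 = {a, d, g}  B5 = {a, b, g}
Tree: B1–B2, B1–B3, B1–B4, B4–B5
Every bag has size at most 3, so the width is 3 − 1 = 2 and tw(G) ≤ 2. On the other hand G contains the 3-clique {d, e, g}. A clique must lie in a single bag of any decomposition, so no decomposition can have width below 2. Combining the bounds, tw(G) = 2.

2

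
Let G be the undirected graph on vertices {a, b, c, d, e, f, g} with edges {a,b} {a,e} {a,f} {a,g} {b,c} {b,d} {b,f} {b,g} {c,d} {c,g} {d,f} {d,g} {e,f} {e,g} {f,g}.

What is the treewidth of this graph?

A width-3 tree decomposition is:
Bags: B1 = {b, d, f, g}  B2 = {b, c, d, g}  B3 = {a, b, f, g}  B4 = {a, e, f, g}
Tree: B1–B2, B1–B3, B3–B4
The largest bag has 4 vertices, giving width 3; this decomposition certifies tw(G) ≤ 3. For the lower bound, the 4 vertices {b, c, d, g} are pairwise adjacent, and any tree decomposition puts a clique entirely inside one bag — forcing width ≥ 3. Combining the bounds, tw(G) = 3.

3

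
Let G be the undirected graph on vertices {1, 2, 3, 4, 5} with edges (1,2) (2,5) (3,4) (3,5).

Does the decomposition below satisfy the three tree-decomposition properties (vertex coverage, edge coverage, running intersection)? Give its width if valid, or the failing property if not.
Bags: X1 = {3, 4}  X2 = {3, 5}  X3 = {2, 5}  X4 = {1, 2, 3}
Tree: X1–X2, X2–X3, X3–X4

A tree decomposition must satisfy three properties: every vertex lies in some bag; for every edge, both endpoints lie together in some bag; and for every vertex, the bags containing it form a connected subtree. Here bags containing vertex 3 are not connected in the tree, so the decomposition is invalid.

No — bags containing vertex 3 are not connected in the tree.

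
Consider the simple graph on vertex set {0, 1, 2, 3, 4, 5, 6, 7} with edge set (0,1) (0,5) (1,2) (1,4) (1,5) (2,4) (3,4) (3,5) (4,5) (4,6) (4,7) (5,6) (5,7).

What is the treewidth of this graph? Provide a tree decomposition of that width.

Each bag holds 3 vertices, so the decomposition has width 2, which upper-bounds the treewidth. Conversely, {0, 1, 5} is a clique of size 3, and the vertices of any clique must share a bag in every tree decomposition; so some bag has ≥ 3 vertices and tw(G) ≥ 2. Therefore the treewidth is 2.

Treewidth 2.
Bags: B1 = {1, 4, 5}  B2 = {1, 2, 4}  B3 = {3, 4, 5}  B4 = {4, 5, 6}  B5 = {4, 5, 7}  B6 = {0, 1, 5}
Tree: B1–B2, B1–B3, B3–B4, B4–B5, B1–B6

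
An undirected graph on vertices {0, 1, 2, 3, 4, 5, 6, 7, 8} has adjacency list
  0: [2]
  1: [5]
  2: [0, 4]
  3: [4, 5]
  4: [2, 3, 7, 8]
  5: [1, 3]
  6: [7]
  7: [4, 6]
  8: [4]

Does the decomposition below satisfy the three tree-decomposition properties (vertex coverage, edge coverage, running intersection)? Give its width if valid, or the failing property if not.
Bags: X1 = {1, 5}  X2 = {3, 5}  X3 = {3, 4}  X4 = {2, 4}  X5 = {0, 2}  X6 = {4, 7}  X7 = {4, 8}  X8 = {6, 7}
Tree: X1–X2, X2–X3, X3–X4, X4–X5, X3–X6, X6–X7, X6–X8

Yes; width 1.

Vertex coverage: the bags together contain {0, 1, 2, 3, 4, 5, 6, 7, 8}, the full vertex set. Edge coverage: each edge of G has both endpoints in at least one bag. Running intersection: for every vertex, the bags containing it form a connected subtree. All three properties hold, so this is a valid tree decomposition of width max|bag| − 1 = 1, and hence tw(G) ≤ 1.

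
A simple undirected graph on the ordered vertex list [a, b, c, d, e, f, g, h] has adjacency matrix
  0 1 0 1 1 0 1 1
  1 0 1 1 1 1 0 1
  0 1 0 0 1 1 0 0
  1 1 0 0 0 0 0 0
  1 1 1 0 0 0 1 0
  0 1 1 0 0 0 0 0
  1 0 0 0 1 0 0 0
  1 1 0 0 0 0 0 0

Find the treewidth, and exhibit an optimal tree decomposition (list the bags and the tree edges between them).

Every bag has size at most 3, so the width is 3 − 1 = 2 and tw(G) ≤ 2. Conversely, {a, e, g} is a clique of size 3, and the vertices of any clique must share a bag in every tree decomposition; so some bag has ≥ 3 vertices and tw(G) ≥ 2. Combining the bounds, tw(G) = 2.

Treewidth 2.
Bags: B1 = {b, c, e}  B2 = {b, c, f}  B3 = {a, b, e}  B4 = {a, b, h}  B5 = {a, b, d}  B6 = {a, e, g}
Tree: B1–B2, B1–B3, B3–B4, B3–B5, B3–B6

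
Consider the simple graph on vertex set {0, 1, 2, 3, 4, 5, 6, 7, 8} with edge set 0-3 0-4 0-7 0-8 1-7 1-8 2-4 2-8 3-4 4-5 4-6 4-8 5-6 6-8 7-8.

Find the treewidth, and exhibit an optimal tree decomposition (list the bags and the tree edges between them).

The largest bag has 3 vertices, giving width 2; this decomposition certifies tw(G) ≤ 2. For the lower bound, the 3 vertices {1, 7, 8} are pairwise adjacent, and any tree decomposition puts a clique entirely inside one bag — forcing width ≥ 2. Therefore the treewidth is 2.

Treewidth 2.
One such decomposition:
Bags: B1 = {0, 4, 8}  B2 = {0, 3, 4}  B3 = {4, 6, 8}  B4 = {4, 5, 6}  B5 = {0, 7, 8}  B6 = {1, 7, 8}  B7 = {2, 4, 8}
Tree: B1–B2, B1–B3, B3–B4, B1–B5, B5–B6, B1–B7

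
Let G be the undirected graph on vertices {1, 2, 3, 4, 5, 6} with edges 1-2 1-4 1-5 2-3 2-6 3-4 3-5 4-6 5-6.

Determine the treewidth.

3

A width-3 tree decomposition is:
Bags: B1 = {2, 3, 4, 5}  B2 = {2, 4, 5, 6}  B3 = {1, 2, 4, 5}
Tree: B1–B2, B2–B3
The largest bag has 4 vertices, giving width 3; this decomposition certifies tw(G) ≤ 3. For the lower bound: the 4 vertex sets {2,3}, {4,6}, {5}, {1} are disjoint, each induces a connected subgraph, and every pair is joined by at least one edge of G. Contracting each set to a single vertex therefore yields K_{4} as a minor, and since treewidth is minor-monotone, tw(G) ≥ tw(K_{4}) = 3. The upper and lower bounds meet at 3, so that is the treewidth.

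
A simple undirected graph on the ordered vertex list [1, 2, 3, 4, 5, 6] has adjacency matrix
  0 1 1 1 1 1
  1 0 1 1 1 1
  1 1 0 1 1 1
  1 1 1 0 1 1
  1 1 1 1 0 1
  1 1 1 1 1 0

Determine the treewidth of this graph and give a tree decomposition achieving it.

Treewidth 5.
One optimal decomposition is:
Bags: B1 = {1, 2, 3, 4, 5, 6}
Tree: (single bag)

A single bag containing all 6 vertices is trivially a valid decomposition of width 5. For the lower bound, the 6 vertices {1, 2, 3, 4, 5, 6} are pairwise adjacent, and any tree decomposition puts a clique entirely inside one bag — forcing width ≥ 5. Combining the bounds, tw(G) = 5.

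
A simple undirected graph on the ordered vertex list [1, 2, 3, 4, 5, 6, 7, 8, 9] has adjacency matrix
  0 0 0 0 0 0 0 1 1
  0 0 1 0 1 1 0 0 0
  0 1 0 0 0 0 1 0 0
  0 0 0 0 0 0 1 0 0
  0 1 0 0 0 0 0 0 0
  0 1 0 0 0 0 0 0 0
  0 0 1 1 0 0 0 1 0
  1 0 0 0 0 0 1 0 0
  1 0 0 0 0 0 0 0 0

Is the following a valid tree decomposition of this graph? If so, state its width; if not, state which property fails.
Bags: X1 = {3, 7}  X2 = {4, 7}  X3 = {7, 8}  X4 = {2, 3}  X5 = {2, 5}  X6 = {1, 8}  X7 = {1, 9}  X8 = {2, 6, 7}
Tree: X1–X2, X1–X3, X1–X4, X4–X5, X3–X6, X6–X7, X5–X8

A tree decomposition must satisfy three properties: every vertex lies in some bag; for every edge, both endpoints lie together in some bag; and for every vertex, the bags containing it form a connected subtree. Here bags containing vertex 7 are not connected in the tree, so the decomposition is invalid.

No — bags containing vertex 7 are not connected in the tree.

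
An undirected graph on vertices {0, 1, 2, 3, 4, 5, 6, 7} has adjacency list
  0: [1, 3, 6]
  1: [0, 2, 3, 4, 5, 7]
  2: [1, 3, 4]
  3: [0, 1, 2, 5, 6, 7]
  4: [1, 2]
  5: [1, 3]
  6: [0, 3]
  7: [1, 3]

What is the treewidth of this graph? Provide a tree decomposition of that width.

Every bag has size at most 3, so the width is 3 − 1 = 2 and tw(G) ≤ 2. Conversely, {0, 1, 3} is a clique of size 3, and the vertices of any clique must share a bag in every tree decomposition; so some bag has ≥ 3 vertices and tw(G) ≥ 2. The upper and lower bounds meet at 2, so that is the treewidth.

Treewidth 2.
One optimal decomposition is:
Bags: B1 = {1, 2, 3}  B2 = {1, 2, 4}  B3 = {1, 3, 5}  B4 = {1, 3, 7}  B5 = {0, 1, 3}  B6 = {0, 3, 6}
Tree: B1–B2, B1–B3, B3–B4, B3–B5, B5–B6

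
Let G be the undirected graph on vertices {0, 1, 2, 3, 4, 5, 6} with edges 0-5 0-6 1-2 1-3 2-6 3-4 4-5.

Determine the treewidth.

2

A width-2 tree decomposition is:
Bags: B1 = {1, 2, 6}  B2 = {1, 3, 6}  B3 = {3, 4, 6}  B4 = {4, 5, 6}  B5 = {0, 5, 6}
Tree: B1–B2, B2–B3, B3–B4, B4–B5
Every bag has size at most 3, so the width is 3 − 1 = 2 and tw(G) ≤ 2. For the lower bound, G contains the cycle 6–2–1–3–4–5–0–6, so G is not a forest; only forests have treewidth ≤ 1, hence tw(G) ≥ 2. The upper and lower bounds meet at 2, so that is the treewidth.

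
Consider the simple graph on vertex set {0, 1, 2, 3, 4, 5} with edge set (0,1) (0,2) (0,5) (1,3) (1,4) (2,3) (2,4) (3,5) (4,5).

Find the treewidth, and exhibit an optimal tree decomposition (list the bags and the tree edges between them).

Every bag has size at most 4, so the width is 4 − 1 = 3 and tw(G) ≤ 3. For the lower bound: the 4 vertex sets {4,5}, {1,3}, {0}, {2} are disjoint, each induces a connected subgraph, and every pair is joined by at least one edge of G. Contracting each set to a single vertex therefore yields K_{4} as a minor, and since treewidth is minor-monotone, tw(G) ≥ tw(K_{4}) = 3. The upper and lower bounds meet at 3, so that is the treewidth.

Treewidth 3.
Bags: B1 = {0, 3, 4, 5}  B2 = {0, 1, 3, 4}  B3 = {0, 2, 3, 4}
Tree: B1–B2, B2–B3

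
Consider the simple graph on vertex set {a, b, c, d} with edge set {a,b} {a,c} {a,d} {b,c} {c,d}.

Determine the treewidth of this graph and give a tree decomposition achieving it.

Treewidth 2.
Bags: B1 = {a, b, c}  B2 = {a, c, d}
Tree: B1–B2

Each bag holds 3 vertices, so the decomposition has width 2, which upper-bounds the treewidth. On the other hand G contains the 3-clique {a, c, d}. A clique must lie in a single bag of any decomposition, so no decomposition can have width below 2. Combining the bounds, tw(G) = 2.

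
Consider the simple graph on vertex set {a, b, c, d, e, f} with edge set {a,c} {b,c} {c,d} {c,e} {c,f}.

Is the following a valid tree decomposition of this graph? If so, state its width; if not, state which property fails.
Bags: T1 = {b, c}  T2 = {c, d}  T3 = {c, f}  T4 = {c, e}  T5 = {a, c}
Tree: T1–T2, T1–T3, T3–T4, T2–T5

Checking the three conditions: (i) the bags cover all of {a, b, c, d, e, f}; (ii) for each edge, some bag contains both endpoints; (iii) the bags containing any fixed vertex form a subtree. All hold, so the decomposition is valid with width 2 − 1 = 1.

Yes; width 1.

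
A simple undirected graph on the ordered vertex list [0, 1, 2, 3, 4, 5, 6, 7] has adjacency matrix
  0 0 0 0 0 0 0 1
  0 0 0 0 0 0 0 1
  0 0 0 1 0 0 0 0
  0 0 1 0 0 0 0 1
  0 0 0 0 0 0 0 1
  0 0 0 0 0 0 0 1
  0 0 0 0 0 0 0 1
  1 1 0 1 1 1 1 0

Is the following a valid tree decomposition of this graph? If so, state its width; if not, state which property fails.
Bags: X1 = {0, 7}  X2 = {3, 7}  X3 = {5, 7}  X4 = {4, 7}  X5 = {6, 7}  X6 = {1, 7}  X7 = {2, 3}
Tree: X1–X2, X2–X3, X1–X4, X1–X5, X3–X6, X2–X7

Yes; width 1.

Checking the three conditions: (i) the bags cover all of {0, 1, 2, 3, 4, 5, 6, 7}; (ii) for each edge, some bag contains both endpoints; (iii) the bags containing any fixed vertex form a subtree. All hold, so the decomposition is valid with width 2 − 1 = 1.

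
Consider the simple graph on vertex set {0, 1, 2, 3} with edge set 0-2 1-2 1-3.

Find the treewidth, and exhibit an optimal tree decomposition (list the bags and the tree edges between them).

Every bag has size at most 2, so the width is 2 − 1 = 1 and tw(G) ≤ 1. G has an edge, so its treewidth is at least 1. Combining the bounds, tw(G) = 1.

Treewidth 1.
Bags: B1 = {0, 2}  B2 = {1, 2}  B3 = {1, 3}
Tree: B1–B2, B2–B3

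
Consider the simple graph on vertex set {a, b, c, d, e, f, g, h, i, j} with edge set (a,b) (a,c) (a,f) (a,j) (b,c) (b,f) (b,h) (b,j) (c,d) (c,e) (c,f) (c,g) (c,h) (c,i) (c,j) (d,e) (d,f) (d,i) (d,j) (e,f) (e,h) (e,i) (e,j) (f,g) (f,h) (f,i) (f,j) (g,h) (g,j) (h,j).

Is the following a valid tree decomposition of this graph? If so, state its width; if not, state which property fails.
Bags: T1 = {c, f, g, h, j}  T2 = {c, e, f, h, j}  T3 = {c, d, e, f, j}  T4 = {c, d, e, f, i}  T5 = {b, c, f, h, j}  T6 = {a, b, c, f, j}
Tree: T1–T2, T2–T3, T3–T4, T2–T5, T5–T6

Yes; width 4.

Checking the three conditions: (i) the bags cover all of {a, b, c, d, e, f, g, h, i, j}; (ii) for each edge, some bag contains both endpoints; (iii) the bags containing any fixed vertex form a subtree. All hold, so the decomposition is valid with width 5 − 1 = 4.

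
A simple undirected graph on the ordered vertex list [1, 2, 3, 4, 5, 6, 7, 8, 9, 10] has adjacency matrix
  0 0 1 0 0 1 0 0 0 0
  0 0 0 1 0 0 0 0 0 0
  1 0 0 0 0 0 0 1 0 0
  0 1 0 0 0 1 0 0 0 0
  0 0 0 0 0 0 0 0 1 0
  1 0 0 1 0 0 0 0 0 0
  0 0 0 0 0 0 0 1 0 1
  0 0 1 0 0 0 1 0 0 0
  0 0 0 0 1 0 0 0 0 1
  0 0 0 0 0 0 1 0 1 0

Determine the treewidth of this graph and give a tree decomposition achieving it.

Each bag holds 2 vertices, so the decomposition has width 1, which upper-bounds the treewidth. G has an edge, so its treewidth is at least 1. The upper and lower bounds meet at 1, so that is the treewidth.

Treewidth 1.
Bags: B1 = {2, 4}  B2 = {4, 6}  B3 = {1, 6}  B4 = {1, 3}  B5 = {3, 8}  B6 = {7, 8}  B7 = {7, 10}  B8 = {9, 10}  B9 = {5, 9}
Tree: B1–B2, B2–B3, B3–B4, B4–B5, B5–B6, B6–B7, B7–B8, B8–B9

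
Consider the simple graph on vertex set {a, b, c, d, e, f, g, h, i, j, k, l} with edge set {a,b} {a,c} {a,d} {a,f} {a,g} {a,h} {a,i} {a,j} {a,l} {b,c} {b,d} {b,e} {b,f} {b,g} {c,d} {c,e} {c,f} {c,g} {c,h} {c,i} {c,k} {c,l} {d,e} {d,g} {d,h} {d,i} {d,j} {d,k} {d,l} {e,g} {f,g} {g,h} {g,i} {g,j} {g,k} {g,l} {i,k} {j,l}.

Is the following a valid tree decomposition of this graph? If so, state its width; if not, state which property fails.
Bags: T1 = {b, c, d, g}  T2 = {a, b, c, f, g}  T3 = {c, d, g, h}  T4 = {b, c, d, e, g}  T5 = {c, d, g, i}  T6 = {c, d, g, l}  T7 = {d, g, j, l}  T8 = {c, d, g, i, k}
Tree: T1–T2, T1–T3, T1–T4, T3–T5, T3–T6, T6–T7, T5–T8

No — edge (a,d) lies in no bag.

A tree decomposition must satisfy three properties: every vertex lies in some bag; for every edge, both endpoints lie together in some bag; and for every vertex, the bags containing it form a connected subtree. Here edge (a,d) lies in no bag, so the decomposition is invalid.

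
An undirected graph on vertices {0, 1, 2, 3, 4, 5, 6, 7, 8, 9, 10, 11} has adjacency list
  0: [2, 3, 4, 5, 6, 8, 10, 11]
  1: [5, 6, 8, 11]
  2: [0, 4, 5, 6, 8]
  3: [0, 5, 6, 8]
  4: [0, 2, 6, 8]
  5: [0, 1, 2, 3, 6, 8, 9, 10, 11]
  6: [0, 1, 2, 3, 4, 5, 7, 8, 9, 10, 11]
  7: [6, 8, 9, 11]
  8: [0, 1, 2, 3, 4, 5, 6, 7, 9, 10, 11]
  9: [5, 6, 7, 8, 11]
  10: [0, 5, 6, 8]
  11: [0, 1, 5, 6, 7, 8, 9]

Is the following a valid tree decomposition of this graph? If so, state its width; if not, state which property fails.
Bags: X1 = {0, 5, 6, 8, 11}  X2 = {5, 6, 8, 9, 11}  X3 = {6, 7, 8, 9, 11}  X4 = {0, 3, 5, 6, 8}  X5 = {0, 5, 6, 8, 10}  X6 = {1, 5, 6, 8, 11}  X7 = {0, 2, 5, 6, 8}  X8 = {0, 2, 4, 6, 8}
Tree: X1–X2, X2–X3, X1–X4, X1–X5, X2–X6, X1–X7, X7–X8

Every vertex of G appears in some bag (union = {0, 1, 2, 3, 4, 5, 6, 7, 8, 9, 10, 11}); every edge is covered by a bag; and for each vertex v the set of bags containing v is connected in the bag tree. The decomposition is therefore valid. The largest bag has 5 vertices, so the width is 4.

Yes; width 4.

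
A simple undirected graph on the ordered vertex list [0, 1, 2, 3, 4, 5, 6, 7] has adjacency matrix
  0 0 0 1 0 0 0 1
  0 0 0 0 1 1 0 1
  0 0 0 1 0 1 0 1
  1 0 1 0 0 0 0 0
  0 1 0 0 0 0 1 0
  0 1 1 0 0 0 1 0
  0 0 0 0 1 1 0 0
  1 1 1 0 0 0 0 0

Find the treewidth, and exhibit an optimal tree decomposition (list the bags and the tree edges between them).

Every bag has size at most 3, so the width is 3 − 1 = 2 and tw(G) ≤ 2. Since 3–0–7–2–3 is a cycle in G, G is not acyclic. Forests are exactly the graphs of treewidth ≤ 1, so tw(G) ≥ 2. The upper and lower bounds meet at 2, so that is the treewidth.

Treewidth 2.
One optimal decomposition is:
Bags: B1 = {0, 2, 3}  B2 = {0, 2, 7}  B3 = {2, 5, 7}  B4 = {1, 5, 7}  B5 = {1, 5, 6}  B6 = {1, 4, 6}
Tree: B1–B2, B2–B3, B3–B4, B4–B5, B5–B6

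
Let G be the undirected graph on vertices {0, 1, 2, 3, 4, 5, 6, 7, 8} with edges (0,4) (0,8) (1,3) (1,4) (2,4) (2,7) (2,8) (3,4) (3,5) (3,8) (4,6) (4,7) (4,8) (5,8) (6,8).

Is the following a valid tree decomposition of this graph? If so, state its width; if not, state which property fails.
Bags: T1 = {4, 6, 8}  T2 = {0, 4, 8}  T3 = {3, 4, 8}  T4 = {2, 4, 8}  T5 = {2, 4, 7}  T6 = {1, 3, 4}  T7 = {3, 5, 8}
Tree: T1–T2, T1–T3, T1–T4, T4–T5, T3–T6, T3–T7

Yes; width 2.

Vertex coverage: the bags together contain {0, 1, 2, 3, 4, 5, 6, 7, 8}, the full vertex set. Edge coverage: each edge of G has both endpoints in at least one bag. Running intersection: for every vertex, the bags containing it form a connected subtree. All three properties hold, so this is a valid tree decomposition of width max|bag| − 1 = 2, and hence tw(G) ≤ 2.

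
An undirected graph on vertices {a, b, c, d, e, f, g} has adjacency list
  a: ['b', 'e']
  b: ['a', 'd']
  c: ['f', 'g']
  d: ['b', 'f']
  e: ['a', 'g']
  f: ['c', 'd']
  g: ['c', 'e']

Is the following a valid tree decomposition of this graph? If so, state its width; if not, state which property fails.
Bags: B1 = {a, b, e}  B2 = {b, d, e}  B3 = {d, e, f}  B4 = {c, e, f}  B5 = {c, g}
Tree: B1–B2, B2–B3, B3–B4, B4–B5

A tree decomposition must satisfy three properties: every vertex lies in some bag; for every edge, both endpoints lie together in some bag; and for every vertex, the bags containing it form a connected subtree. Here edge (e,g) lies in no bag, so the decomposition is invalid.

No — edge (e,g) lies in no bag.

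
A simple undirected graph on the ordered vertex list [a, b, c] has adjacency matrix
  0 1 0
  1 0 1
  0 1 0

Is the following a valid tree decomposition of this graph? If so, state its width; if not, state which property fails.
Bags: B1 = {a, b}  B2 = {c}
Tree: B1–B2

A tree decomposition must satisfy three properties: every vertex lies in some bag; for every edge, both endpoints lie together in some bag; and for every vertex, the bags containing it form a connected subtree. Here edge (b,c) lies in no bag, so the decomposition is invalid.

No — edge (b,c) lies in no bag.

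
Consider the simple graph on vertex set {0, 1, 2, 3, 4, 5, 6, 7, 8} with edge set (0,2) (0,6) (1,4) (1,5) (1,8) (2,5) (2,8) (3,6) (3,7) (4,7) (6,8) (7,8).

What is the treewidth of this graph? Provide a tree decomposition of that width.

Treewidth 3.
One such decomposition:
Bags: B1 = {1, 3, 4, 7}  B2 = {1, 3, 7, 8}  B3 = {1, 3, 6, 8}  B4 = {1, 5, 6, 8}  B5 = {2, 5, 6, 8}  B6 = {0, 2, 5, 6}
Tree: B1–B2, B2–B3, B3–B4, B4–B5, B5–B6

The largest bag has 4 vertices, giving width 3; this decomposition certifies tw(G) ≤ 3. For the lower bound: the 4 vertex sets {3,4,7}, {1}, {8}, {0,2,5,6} are disjoint, each induces a connected subgraph, and every pair is joined by at least one edge of G. Contracting each set to a single vertex therefore yields K_{4} as a minor, and since treewidth is minor-monotone, tw(G) ≥ tw(K_{4}) = 3. Combining the bounds, tw(G) = 3.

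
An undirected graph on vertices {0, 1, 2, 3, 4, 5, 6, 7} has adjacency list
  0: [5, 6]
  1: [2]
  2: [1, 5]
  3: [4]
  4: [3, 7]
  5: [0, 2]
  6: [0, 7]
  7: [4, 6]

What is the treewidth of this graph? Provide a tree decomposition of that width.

Treewidth 1.
Bags: B1 = {1, 2}  B2 = {2, 5}  B3 = {0, 5}  B4 = {0, 6}  B5 = {6, 7}  B6 = {4, 7}  B7 = {3, 4}
Tree: B1–B2, B2–B3, B3–B4, B4–B5, B5–B6, B6–B7

Every bag has size at most 2, so the width is 2 − 1 = 1 and tw(G) ≤ 1. G has an edge, so its treewidth is at least 1. Therefore the treewidth is 1.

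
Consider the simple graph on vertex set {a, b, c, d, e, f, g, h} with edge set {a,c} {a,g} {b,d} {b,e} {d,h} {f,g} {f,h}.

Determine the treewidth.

1

A width-1 tree decomposition is:
Bags: B1 = {b, e}  B2 = {b, d}  B3 = {d, h}  B4 = {f, h}  B5 = {f, g}  B6 = {a, g}  B7 = {a, c}
Tree: B1–B2, B2–B3, B3–B4, B4–B5, B5–B6, B6–B7
Each bag holds 2 vertices, so the decomposition has width 1, which upper-bounds the treewidth. Any graph with an edge has treewidth ≥ 1, and G has the edge e–b. The upper and lower bounds meet at 1, so that is the treewidth.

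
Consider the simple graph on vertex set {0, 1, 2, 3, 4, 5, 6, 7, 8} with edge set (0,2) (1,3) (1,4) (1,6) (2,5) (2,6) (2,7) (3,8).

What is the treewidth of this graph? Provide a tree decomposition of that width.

Treewidth 1.
One such decomposition:
Bags: B1 = {1, 6}  B2 = {1, 4}  B3 = {1, 3}  B4 = {2, 6}  B5 = {0, 2}  B6 = {2, 7}  B7 = {2, 5}  B8 = {3, 8}
Tree: B1–B2, B2–B3, B1–B4, B4–B5, B4–B6, B6–B7, B3–B8

Every bag has size at most 2, so the width is 2 − 1 = 1 and tw(G) ≤ 1. G has an edge, so its treewidth is at least 1. Combining the bounds, tw(G) = 1.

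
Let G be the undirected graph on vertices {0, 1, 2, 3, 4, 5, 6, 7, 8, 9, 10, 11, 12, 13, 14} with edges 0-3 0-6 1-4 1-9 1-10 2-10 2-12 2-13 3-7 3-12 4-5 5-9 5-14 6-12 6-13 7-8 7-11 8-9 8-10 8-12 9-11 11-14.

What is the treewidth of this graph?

A width-3 tree decomposition is:
Bags: B1 = {4, 5, 11, 14}  B2 = {4, 5, 9, 11}  B3 = {1, 4, 9, 11}  B4 = {1, 7, 9, 11}  B5 = {1, 7, 8, 9}  B6 = {1, 7, 8, 10}  B7 = {3, 7, 8, 10}  B8 = {3, 8, 10, 12}  B9 = {2, 3, 10, 12}  B10 = {0, 2, 3, 12}  B11 = {0, 2, 6, 12}  B12 = {0, 2, 6, 13}
Tree: B1–B2, B2–B3, B3–B4, B4–B5, B5–B6, B6–B7, B7–B8, B8–B9, B9–B10, B10–B11, B11–B12
The largest bag has 4 vertices, giving width 3; this decomposition certifies tw(G) ≤ 3. For the lower bound: the 4 vertex sets {4,5,14}, {11}, {9}, {1,7,8,10} are disjoint, each induces a connected subgraph, and every pair is joined by at least one edge of G. Contracting each set to a single vertex therefore yields K_{4} as a minor, and since treewidth is minor-monotone, tw(G) ≥ tw(K_{4}) = 3. Therefore the treewidth is 3.

3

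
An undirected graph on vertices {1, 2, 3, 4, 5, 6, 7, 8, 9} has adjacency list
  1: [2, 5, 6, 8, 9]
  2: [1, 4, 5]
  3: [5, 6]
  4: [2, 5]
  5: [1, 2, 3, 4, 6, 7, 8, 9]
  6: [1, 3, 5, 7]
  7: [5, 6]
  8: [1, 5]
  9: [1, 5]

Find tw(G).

A width-2 tree decomposition is:
Bags: B1 = {1, 5, 6}  B2 = {5, 6, 7}  B3 = {1, 2, 5}  B4 = {1, 5, 8}  B5 = {1, 5, 9}  B6 = {2, 4, 5}  B7 = {3, 5, 6}
Tree: B1–B2, B1–B3, B3–B4, B4–B5, B3–B6, B2–B7
The largest bag has 3 vertices, giving width 2; this decomposition certifies tw(G) ≤ 2. On the other hand G contains the 3-clique {1, 5, 8}. A clique must lie in a single bag of any decomposition, so no decomposition can have width below 2. Combining the bounds, tw(G) = 2.

2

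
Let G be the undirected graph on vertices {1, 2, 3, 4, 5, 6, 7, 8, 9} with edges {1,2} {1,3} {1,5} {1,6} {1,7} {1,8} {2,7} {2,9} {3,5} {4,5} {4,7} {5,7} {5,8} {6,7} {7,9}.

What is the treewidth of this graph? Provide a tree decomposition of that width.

Treewidth 2.
One such decomposition:
Bags: B1 = {1, 5, 7}  B2 = {1, 2, 7}  B3 = {1, 3, 5}  B4 = {1, 6, 7}  B5 = {2, 7, 9}  B6 = {4, 5, 7}  B7 = {1, 5, 8}
Tree: B1–B2, B1–B3, B2–B4, B2–B5, B1–B6, B1–B7

The largest bag has 3 vertices, giving width 2; this decomposition certifies tw(G) ≤ 2. On the other hand G contains the 3-clique {1, 2, 7}. A clique must lie in a single bag of any decomposition, so no decomposition can have width below 2. Therefore the treewidth is 2.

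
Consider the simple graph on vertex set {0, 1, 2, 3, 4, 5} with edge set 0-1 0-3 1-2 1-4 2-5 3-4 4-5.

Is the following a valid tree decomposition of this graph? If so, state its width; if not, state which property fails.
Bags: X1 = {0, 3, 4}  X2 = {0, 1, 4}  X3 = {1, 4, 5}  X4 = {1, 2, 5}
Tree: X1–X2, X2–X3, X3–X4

Vertex coverage: the bags together contain {0, 1, 2, 3, 4, 5}, the full vertex set. Edge coverage: each edge of G has both endpoints in at least one bag. Running intersection: for every vertex, the bags containing it form a connected subtree. All three properties hold, so this is a valid tree decomposition of width max|bag| − 1 = 2, and hence tw(G) ≤ 2.

Yes; width 2.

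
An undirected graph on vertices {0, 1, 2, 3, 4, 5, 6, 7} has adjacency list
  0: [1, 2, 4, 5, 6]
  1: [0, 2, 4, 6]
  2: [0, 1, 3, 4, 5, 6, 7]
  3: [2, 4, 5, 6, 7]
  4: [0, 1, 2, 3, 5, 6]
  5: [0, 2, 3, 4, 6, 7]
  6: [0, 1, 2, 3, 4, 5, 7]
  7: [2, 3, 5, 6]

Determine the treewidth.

4

A width-4 tree decomposition is:
Bags: B1 = {0, 2, 4, 5, 6}  B2 = {2, 3, 4, 5, 6}  B3 = {0, 1, 2, 4, 6}  B4 = {2, 3, 5, 6, 7}
Tree: B1–B2, B1–B3, B2–B4
The largest bag has 5 vertices, giving width 4; this decomposition certifies tw(G) ≤ 4. Conversely, {0, 1, 2, 4, 6} is a clique of size 5, and the vertices of any clique must share a bag in every tree decomposition; so some bag has ≥ 5 vertices and tw(G) ≥ 4. The upper and lower bounds meet at 4, so that is the treewidth.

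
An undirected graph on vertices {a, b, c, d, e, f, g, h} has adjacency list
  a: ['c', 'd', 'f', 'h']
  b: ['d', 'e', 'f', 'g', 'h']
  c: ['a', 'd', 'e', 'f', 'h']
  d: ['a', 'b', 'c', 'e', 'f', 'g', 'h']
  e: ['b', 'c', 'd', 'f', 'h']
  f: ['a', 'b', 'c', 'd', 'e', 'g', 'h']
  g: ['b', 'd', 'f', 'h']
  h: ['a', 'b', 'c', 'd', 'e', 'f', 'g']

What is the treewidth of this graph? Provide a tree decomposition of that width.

Every bag has size at most 5, so the width is 5 − 1 = 4 and tw(G) ≤ 4. Conversely, {c, d, e, f, h} is a clique of size 5, and the vertices of any clique must share a bag in every tree decomposition; so some bag has ≥ 5 vertices and tw(G) ≥ 4. The upper and lower bounds meet at 4, so that is the treewidth.

Treewidth 4.
Bags: B1 = {c, d, e, f, h}  B2 = {b, d, e, f, h}  B3 = {a, c, d, f, h}  B4 = {b, d, f, g, h}
Tree: B1–B2, B1–B3, B2–B4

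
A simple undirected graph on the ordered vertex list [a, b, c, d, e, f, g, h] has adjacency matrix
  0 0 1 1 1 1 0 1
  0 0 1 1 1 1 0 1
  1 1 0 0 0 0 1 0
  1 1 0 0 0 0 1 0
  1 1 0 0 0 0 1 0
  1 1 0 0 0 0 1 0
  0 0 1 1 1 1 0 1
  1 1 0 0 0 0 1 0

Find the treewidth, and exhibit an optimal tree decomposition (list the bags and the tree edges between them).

Treewidth 3.
Bags: B1 = {a, b, c, g}  B2 = {a, b, f, g}  B3 = {a, b, g, h}  B4 = {a, b, e, g}  B5 = {a, b, d, g}
Tree: B1–B2, B2–B3, B3–B4, B4–B5

Every bag has size at most 4, so the width is 4 − 1 = 3 and tw(G) ≤ 3. For the lower bound: the 4 vertex sets {c,g}, {b,f}, {a}, {h} are disjoint, each induces a connected subgraph, and every pair is joined by at least one edge of G. Contracting each set to a single vertex therefore yields K_{4} as a minor, and since treewidth is minor-monotone, tw(G) ≥ tw(K_{4}) = 3. Therefore the treewidth is 3.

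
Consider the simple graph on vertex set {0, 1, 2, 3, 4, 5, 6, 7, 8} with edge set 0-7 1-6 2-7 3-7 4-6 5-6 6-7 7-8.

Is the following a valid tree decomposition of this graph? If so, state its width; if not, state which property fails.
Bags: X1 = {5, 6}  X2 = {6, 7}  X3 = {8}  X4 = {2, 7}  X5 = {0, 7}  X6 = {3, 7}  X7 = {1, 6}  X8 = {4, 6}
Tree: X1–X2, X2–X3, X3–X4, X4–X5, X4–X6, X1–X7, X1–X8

A tree decomposition must satisfy three properties: every vertex lies in some bag; for every edge, both endpoints lie together in some bag; and for every vertex, the bags containing it form a connected subtree. Here edge (7,8) lies in no bag, so the decomposition is invalid.

No — edge (7,8) lies in no bag.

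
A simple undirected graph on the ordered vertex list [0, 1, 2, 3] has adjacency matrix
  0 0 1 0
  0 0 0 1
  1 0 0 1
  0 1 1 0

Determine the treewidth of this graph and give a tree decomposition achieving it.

Every bag has size at most 2, so the width is 2 − 1 = 1 and tw(G) ≤ 1. Since G has at least one edge (e.g. 0–2), it is not an edgeless graph, so tw(G) ≥ 1. Therefore the treewidth is 1.

Treewidth 1.
One such decomposition:
Bags: B1 = {0, 2}  B2 = {2, 3}  B3 = {1, 3}
Tree: B1–B2, B2–B3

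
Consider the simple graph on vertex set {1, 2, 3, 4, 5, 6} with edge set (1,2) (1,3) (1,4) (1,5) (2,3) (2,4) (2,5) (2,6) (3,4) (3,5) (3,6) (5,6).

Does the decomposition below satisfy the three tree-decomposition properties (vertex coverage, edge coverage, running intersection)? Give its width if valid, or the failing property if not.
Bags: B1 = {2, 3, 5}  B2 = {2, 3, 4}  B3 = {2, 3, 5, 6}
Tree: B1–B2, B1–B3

No — vertex 1 appears in no bag.

A tree decomposition must satisfy three properties: every vertex lies in some bag; for every edge, both endpoints lie together in some bag; and for every vertex, the bags containing it form a connected subtree. Here vertex 1 appears in no bag, so the decomposition is invalid.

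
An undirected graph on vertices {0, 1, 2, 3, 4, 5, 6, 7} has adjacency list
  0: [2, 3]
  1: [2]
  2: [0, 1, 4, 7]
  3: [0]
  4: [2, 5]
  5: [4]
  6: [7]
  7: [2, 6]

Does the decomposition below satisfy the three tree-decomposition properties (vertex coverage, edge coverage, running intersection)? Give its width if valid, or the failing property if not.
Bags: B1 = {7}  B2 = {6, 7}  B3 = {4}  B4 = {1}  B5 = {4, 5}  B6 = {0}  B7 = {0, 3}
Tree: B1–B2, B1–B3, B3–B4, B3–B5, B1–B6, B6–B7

A tree decomposition must satisfy three properties: every vertex lies in some bag; for every edge, both endpoints lie together in some bag; and for every vertex, the bags containing it form a connected subtree. Here vertex 2 appears in no bag, so the decomposition is invalid.

No — vertex 2 appears in no bag.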